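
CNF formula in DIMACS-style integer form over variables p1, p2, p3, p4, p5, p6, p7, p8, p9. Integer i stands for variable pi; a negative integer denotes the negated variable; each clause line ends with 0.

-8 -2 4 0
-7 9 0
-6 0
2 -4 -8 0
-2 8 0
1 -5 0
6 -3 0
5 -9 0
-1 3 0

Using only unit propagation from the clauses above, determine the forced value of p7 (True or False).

(!p6) is a unit clause: p6 = False.
(p6 || !p3) with p6 = False leaves only !p3, so p3 = False.
(p3 || !p1): since p3 = False, the clause reduces to (!p1). p1 = False.
In (p1 || !p5), p1 is now false; !p5 must hold, so p5 = False.
From (p5 || !p9) and p5 = False: p9 = False.
(p9 || !p7) with p9 = False leaves only !p7, so p7 = False.

False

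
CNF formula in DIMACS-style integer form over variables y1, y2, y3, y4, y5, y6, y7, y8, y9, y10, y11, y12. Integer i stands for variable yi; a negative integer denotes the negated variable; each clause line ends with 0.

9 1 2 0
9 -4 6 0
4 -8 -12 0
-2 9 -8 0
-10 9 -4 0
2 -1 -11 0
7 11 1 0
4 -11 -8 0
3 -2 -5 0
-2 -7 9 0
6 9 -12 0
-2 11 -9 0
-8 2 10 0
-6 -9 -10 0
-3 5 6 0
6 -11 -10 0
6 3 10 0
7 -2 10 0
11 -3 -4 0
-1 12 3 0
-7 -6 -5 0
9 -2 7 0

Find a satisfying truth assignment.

y1 = True, y2 = False, y3 = False, y4 = False, y5 = False, y6 = True, y7 = False, y8 = False, y9 = False, y10 = False, y11 = False, y12 = True

Check each clause:
  1. (y9 || y2 || y1) — y1 is true.
  2. (y6 || y9 || !y4) — !y4 is true.
  3. (!y12 || y4 || !y8) — !y8 is true.
  4. (!y8 || y9 || !y2) — !y8 is true.
  5. (y9 || !y10 || !y4) — !y4 is true.
  6. (y2 || !y11 || !y1) — !y11 is true.
  7. (y11 || y7 || y1) — y1 is true.
  8. (!y11 || y4 || !y8) — !y8 is true.
  9. (y3 || !y2 || !y5) — !y2 is true.
  10. (!y2 || !y7 || y9) — !y7 is true.
  11. (y9 || y6 || !y12) — y6 is true.
  12. (!y9 || y11 || !y2) — !y2 is true.
  13. (y2 || !y8 || y10) — !y8 is true.
  14. (!y10 || !y6 || !y9) — !y10 is true.
  15. (y6 || !y3 || y5) — !y3 is true.
  16. (!y10 || !y11 || y6) — !y11 is true.
  17. (y3 || y10 || y6) — y6 is true.
  18. (y10 || y7 || !y2) — !y2 is true.
  19. (!y4 || !y3 || y11) — !y4 is true.
  20. (y12 || y3 || !y1) — y12 is true.
  21. (!y6 || !y5 || !y7) — !y7 is true.
  22. (y9 || y7 || !y2) — !y2 is true.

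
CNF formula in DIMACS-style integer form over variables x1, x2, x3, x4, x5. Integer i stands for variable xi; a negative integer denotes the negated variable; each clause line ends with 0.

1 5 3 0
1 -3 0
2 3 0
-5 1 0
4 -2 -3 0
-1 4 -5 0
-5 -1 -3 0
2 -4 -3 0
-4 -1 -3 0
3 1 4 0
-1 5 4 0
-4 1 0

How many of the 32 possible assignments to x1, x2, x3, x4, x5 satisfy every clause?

2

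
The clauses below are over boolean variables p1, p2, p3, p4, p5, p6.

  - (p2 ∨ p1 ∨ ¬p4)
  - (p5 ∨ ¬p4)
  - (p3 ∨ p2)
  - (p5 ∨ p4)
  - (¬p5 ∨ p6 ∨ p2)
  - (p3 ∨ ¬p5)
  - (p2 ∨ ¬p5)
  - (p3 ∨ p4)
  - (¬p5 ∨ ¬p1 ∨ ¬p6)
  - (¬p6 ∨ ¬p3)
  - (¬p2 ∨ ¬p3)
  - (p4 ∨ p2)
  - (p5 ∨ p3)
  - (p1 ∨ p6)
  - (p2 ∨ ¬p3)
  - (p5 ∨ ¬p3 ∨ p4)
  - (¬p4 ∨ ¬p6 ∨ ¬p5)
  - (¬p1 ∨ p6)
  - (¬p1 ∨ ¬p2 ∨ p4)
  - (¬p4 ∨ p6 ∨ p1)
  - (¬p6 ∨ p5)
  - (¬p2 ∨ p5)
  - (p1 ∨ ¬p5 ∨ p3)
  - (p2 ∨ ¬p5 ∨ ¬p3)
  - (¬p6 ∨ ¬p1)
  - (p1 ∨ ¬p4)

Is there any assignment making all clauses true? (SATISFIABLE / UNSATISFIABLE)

p5 = True:
  propagation gives p3=True, p2=True; an empty clause results — contradiction.
p5 = False:
  propagation gives p4=False; an empty clause results — contradiction.
Every branch closes, so no satisfying assignment exists.

UNSATISFIABLE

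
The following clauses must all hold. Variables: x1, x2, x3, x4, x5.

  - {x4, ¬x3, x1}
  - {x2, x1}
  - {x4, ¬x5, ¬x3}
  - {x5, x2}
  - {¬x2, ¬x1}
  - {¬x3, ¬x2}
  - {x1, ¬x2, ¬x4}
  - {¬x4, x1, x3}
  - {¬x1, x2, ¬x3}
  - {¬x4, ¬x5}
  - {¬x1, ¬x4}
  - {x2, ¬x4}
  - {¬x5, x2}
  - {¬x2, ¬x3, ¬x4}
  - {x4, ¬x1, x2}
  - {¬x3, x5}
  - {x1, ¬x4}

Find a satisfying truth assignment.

Try x1 = False.
  then x2 is forced to True.
  then x3 is forced to False.
  then x4 is forced to False.
x5 is now unconstrained; take x5 = False.
Every clause has at least one true literal under this assignment.

x1=F  x2=T  x3=F  x4=F  x5=F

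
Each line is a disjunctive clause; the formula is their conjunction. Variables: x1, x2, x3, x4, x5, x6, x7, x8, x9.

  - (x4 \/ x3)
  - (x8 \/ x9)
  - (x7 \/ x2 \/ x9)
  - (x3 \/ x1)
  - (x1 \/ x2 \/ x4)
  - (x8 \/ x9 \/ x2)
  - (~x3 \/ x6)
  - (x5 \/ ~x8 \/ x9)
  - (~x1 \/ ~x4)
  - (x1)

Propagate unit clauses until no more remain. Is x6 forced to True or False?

True

Unit clause (x1) sets x1 = True.
(~x1 \/ ~x4) with x1 = True leaves only ~x4, so x4 = False.
In (x3 \/ x4), x4 is now false; x3 must hold, so x3 = True.
(x6 \/ ~x3): since x3 = True, the clause reduces to (x6). x6 = True.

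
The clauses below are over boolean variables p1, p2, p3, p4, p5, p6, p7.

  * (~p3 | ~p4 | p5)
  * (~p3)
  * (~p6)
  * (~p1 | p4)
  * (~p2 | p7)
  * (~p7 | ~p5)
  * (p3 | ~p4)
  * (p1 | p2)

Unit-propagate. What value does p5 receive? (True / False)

False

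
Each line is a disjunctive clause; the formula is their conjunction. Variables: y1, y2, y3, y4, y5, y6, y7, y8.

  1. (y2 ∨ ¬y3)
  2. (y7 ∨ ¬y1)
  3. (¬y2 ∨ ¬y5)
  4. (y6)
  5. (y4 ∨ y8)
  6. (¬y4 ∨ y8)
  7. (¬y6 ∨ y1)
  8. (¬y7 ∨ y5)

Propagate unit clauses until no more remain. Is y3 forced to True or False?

False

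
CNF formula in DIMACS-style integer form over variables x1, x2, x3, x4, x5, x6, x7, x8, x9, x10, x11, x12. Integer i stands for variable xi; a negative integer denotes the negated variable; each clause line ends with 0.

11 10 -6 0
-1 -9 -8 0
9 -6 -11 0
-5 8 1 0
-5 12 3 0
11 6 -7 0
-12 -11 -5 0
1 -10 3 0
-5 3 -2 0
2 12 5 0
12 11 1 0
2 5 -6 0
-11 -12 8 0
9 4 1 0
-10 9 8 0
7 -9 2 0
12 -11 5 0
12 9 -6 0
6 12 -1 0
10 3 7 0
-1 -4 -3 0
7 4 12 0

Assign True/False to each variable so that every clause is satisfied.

Set x1 = True and propagate.
For the remaining variables, x2 = False, x3 = False, x4 = False, x5 = True, x6 = True, x7 = True, x8 = True, x9 = False, x10 = True, x11 = False, x12 = True works.
Every clause has at least one true literal under this assignment.

x1=True  x2=False  x3=False  x4=False  x5=True  x6=True  x7=True  x8=True  x9=False  x10=True  x11=False  x12=True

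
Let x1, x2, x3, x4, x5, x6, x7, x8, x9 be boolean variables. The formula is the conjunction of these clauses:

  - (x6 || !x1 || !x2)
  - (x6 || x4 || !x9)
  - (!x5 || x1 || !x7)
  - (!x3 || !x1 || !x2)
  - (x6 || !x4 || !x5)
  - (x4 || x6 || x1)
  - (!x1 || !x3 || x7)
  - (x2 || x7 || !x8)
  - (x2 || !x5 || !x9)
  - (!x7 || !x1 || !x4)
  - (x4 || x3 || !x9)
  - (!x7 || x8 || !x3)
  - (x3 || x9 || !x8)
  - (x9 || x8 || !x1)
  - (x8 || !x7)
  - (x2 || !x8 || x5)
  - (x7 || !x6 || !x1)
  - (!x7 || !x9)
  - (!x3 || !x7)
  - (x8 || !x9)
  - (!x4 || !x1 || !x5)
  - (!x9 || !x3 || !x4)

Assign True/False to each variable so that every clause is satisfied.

x1 = F, x2 = T, x3 = F, x4 = T, x5 = F, x6 = T, x7 = F, x8 = T, x9 = T

Check each clause:
  1. (x6 || !x1 || !x2) — x6 is true.
  2. (!x9 || x4 || x6) — x4 is true.
  3. (!x5 || x1 || !x7) — !x5 is true.
  4. (!x1 || !x2 || !x3) — !x3 is true.
  5. (!x4 || !x5 || x6) — !x5 is true.
  6. (x1 || x4 || x6) — x4 is true.
  7. (x7 || !x1 || !x3) — !x3 is true.
  8. (!x8 || x7 || x2) — x2 is true.
  9. (!x9 || !x5 || x2) — x2 is true.
  10. (!x7 || !x1 || !x4) — !x7 is true.
  11. (x3 || !x9 || x4) — x4 is true.
  12. (x8 || !x7 || !x3) — x8 is true.
  13. (!x8 || x9 || x3) — x9 is true.
  14. (x9 || !x1 || x8) — x8 is true.
  15. (x8 || !x7) — x8 is true.
  16. (x2 || x5 || !x8) — x2 is true.
  17. (!x1 || x7 || !x6) — !x1 is true.
  18. (!x9 || !x7) — !x7 is true.
  19. (!x7 || !x3) — !x7 is true.
  20. (!x9 || x8) — x8 is true.
  21. (!x5 || !x4 || !x1) — !x5 is true.
  22. (!x9 || !x4 || !x3) — !x3 is true.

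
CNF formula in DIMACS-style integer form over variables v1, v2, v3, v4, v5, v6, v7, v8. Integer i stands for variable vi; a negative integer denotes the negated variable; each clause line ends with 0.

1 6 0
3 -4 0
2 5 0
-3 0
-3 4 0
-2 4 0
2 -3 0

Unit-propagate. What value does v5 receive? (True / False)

True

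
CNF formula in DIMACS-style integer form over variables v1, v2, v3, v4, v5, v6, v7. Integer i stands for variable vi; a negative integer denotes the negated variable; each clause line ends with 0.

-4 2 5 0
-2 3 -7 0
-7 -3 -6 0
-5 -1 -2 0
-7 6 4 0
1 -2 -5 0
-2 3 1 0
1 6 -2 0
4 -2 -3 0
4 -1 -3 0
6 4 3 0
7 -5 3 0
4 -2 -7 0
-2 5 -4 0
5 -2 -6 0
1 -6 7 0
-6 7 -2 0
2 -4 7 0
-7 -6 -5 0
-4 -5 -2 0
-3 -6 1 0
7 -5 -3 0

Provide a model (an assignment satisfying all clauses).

v1=True  v2=False  v3=False  v4=False  v5=False  v6=True  v7=True

Check each clause:
  1. (v5 | v2 | ~v4) — ~v4 is true.
  2. (v3 | ~v2 | ~v7) — ~v2 is true.
  3. (~v3 | ~v6 | ~v7) — ~v3 is true.
  4. (~v5 | ~v2 | ~v1) — ~v5 is true.
  5. (~v7 | v4 | v6) — v6 is true.
  6. (~v5 | v1 | ~v2) — v1 is true.
  7. (v3 | v1 | ~v2) — v1 is true.
  8. (v1 | ~v2 | v6) — v1 is true.
  9. (~v2 | ~v3 | v4) — ~v3 is true.
  10. (~v1 | v4 | ~v3) — ~v3 is true.
  11. (v6 | v4 | v3) — v6 is true.
  12. (v3 | v7 | ~v5) — ~v5 is true.
  13. (~v7 | ~v2 | v4) — ~v2 is true.
  14. (~v4 | v5 | ~v2) — ~v4 is true.
  15. (v5 | ~v2 | ~v6) — ~v2 is true.
  16. (~v6 | v7 | v1) — v1 is true.
  17. (~v2 | v7 | ~v6) — ~v2 is true.
  18. (v7 | v2 | ~v4) — ~v4 is true.
  19. (~v6 | ~v5 | ~v7) — ~v5 is true.
  20. (~v5 | ~v4 | ~v2) — ~v5 is true.
  21. (v1 | ~v3 | ~v6) — v1 is true.
  22. (v7 | ~v3 | ~v5) — ~v5 is true.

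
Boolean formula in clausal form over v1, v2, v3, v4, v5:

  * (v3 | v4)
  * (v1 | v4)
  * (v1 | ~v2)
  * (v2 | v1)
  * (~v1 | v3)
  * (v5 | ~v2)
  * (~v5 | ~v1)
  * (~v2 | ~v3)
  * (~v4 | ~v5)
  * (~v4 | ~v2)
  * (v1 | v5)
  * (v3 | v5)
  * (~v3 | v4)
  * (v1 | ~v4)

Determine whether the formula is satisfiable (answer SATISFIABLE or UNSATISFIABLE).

SATISFIABLE

Branch on v1: take v1 = True.
  then v3 is forced to True.
  then v5 is forced to False.
  then v2 is forced to False.
  then v4 is forced to True.
Every clause has at least one true literal under this assignment.
So v1=True  v2=False  v3=True  v4=True  v5=False is a satisfying assignment.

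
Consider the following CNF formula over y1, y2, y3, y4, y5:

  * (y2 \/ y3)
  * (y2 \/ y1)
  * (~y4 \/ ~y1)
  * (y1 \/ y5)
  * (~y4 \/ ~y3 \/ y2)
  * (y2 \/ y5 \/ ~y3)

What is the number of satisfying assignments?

9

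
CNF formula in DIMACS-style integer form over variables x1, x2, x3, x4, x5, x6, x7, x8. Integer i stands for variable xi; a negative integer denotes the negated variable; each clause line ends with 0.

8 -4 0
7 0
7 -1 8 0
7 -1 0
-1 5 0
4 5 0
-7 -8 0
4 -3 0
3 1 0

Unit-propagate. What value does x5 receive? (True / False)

(x7) stands alone — x7 = True.
In (~x8 \/ ~x7), ~x7 is now false; ~x8 must hold, so x8 = False.
In (x8 \/ ~x4), x8 is now false; ~x4 must hold, so x4 = False.
From (x4 \/ x5) and x4 = False: x5 = True.

True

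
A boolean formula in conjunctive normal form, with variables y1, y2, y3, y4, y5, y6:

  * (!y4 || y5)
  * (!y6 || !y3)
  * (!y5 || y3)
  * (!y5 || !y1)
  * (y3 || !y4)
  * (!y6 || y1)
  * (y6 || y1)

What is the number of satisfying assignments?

6

The models are:
  y1=T y2=F y3=F y4=F y5=F y6=F
  y1=T y2=F y3=F y4=F y5=F y6=T
  y1=T y2=F y3=T y4=F y5=F y6=F
  y1=T y2=T y3=F y4=F y5=F y6=F
  y1=T y2=T y3=F y4=F y5=F y6=T
  y1=T y2=T y3=T y4=F y5=F y6=F
That's 6 in total.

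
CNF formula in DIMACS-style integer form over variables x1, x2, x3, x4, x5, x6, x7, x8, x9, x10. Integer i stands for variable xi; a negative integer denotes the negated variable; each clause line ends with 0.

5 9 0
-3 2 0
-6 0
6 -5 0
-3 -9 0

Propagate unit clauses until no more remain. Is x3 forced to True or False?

Unit clause (NOT x6) sets x6 = False.
In (NOT x5 OR x6), x6 is now false; NOT x5 must hold, so x5 = False.
From (x9 OR x5) and x5 = False: x9 = True.
(NOT x3 OR NOT x9) with x9 = True leaves only NOT x3, so x3 = False.

False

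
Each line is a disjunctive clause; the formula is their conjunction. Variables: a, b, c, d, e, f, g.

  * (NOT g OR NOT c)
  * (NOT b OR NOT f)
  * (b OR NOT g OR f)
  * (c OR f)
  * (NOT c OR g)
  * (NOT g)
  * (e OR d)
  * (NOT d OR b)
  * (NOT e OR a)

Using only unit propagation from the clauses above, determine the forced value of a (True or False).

True

(NOT g) stands alone — g = False.
(g OR NOT c) with g = False leaves only NOT c, so c = False.
From (f OR c) and c = False: f = True.
In (NOT b OR NOT f), NOT f is now false; NOT b must hold, so b = False.
(b OR NOT d): since b = False, the clause reduces to (NOT d). d = False.
(d OR e) with d = False leaves only e, so e = True.
(NOT e OR a) with e = True leaves only a, so a = True.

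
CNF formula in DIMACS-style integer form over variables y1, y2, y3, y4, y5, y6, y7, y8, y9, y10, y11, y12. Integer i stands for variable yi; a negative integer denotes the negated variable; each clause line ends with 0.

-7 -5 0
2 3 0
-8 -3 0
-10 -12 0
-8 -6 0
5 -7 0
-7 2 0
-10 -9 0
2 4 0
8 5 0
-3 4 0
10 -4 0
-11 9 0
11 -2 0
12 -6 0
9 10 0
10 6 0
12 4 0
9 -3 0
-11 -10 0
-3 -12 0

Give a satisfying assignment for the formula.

y1=F, y2=T, y3=F, y4=F, y5=T, y6=T, y7=F, y8=F, y9=T, y10=F, y11=T, y12=T

Check each clause:
  1. (~y5 | ~y7) — ~y7 is true.
  2. (y2 | y3) — y2 is true.
  3. (~y8 | ~y3) — ~y8 is true.
  4. (~y10 | ~y12) — ~y10 is true.
  5. (~y8 | ~y6) — ~y8 is true.
  6. (~y7 | y5) — ~y7 is true.
  7. (~y7 | y2) — ~y7 is true.
  8. (~y10 | ~y9) — ~y10 is true.
  9. (y2 | y4) — y2 is true.
  10. (y8 | y5) — y5 is true.
  11. (~y3 | y4) — ~y3 is true.
  12. (y10 | ~y4) — ~y4 is true.
  13. (y9 | ~y11) — y9 is true.
  14. (y11 | ~y2) — y11 is true.
  15. (~y6 | y12) — y12 is true.
  16. (y9 | y10) — y9 is true.
  17. (y6 | y10) — y6 is true.
  18. (y4 | y12) — y12 is true.
  19. (y9 | ~y3) — y9 is true.
  20. (~y11 | ~y10) — ~y10 is true.
  21. (~y12 | ~y3) — ~y3 is true.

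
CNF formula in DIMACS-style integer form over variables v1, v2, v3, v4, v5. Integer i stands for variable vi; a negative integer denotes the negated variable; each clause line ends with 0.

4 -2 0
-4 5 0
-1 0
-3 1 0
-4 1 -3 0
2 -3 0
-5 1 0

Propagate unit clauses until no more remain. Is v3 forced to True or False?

False

(~v1) is a unit clause: v1 = False.
(v1 \/ ~v3): since v1 = False, the clause reduces to (~v3). v3 = False.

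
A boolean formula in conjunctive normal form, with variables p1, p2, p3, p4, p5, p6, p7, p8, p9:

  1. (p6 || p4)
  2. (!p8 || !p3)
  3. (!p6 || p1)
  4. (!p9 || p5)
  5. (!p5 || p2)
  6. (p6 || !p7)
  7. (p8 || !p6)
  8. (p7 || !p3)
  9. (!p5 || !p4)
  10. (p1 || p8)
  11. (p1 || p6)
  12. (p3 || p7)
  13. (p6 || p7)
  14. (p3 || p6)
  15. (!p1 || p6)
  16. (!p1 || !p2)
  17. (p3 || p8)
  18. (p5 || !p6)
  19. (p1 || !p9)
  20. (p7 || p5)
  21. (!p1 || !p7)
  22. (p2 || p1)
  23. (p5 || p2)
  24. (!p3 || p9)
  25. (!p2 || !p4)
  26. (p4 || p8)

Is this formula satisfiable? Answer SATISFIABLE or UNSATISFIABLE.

UNSATISFIABLE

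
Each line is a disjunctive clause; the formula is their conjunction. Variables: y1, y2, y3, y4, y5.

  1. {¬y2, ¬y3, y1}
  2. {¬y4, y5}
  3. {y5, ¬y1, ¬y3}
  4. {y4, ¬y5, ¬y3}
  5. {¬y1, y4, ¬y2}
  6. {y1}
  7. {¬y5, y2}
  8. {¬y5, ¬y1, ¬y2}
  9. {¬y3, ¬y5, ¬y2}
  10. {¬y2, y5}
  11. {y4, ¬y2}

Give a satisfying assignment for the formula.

y1=1, y2=0, y3=0, y4=0, y5=0

Check each clause:
  1. {¬y3, y1, ¬y2} — y1 is true.
  2. {¬y4, y5} — ¬y4 is true.
  3. {¬y1, ¬y3, y5} — ¬y3 is true.
  4. {y4, ¬y5, ¬y3} — ¬y5 is true.
  5. {¬y1, ¬y2, y4} — ¬y2 is true.
  6. {y1} — y1 is true.
  7. {y2, ¬y5} — ¬y5 is true.
  8. {¬y5, ¬y1, ¬y2} — ¬y5 is true.
  9. {¬y2, ¬y3, ¬y5} — ¬y5 is true.
  10. {y5, ¬y2} — ¬y2 is true.
  11. {y4, ¬y2} — ¬y2 is true.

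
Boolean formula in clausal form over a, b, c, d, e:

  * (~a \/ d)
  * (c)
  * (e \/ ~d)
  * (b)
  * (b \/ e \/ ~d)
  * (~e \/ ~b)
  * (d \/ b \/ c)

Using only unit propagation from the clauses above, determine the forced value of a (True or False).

False

Unit clause (c) sets c = True.
(b) stands alone — b = True.
(~e \/ ~b) with b = True leaves only ~e, so e = False.
From (~d \/ e) and e = False: d = False.
In (d \/ ~a), d is now false; ~a must hold, so a = False.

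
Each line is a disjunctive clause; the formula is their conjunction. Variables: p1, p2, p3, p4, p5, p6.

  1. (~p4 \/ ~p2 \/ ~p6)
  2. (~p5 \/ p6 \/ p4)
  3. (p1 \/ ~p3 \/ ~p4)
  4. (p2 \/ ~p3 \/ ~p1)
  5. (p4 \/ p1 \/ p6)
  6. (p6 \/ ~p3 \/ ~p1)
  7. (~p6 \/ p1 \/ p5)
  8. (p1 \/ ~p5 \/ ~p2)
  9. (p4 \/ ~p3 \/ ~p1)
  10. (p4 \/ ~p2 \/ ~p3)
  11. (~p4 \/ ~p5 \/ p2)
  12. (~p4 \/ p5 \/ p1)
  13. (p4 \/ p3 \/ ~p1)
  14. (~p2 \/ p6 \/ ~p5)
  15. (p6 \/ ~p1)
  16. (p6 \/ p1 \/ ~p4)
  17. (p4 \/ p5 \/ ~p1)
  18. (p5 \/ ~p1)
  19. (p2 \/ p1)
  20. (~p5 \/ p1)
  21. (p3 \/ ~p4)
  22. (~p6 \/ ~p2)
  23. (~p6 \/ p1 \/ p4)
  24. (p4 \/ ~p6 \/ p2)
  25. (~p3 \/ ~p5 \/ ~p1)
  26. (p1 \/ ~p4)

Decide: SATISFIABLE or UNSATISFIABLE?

p1 = True:
  propagation gives p6=True, p5=True, p2=False, p3=False; an empty clause results — contradiction.
p1 = False:
  propagation gives p2=True, p5=False, p6=False, p4=True; an empty clause results — contradiction.
Every branch closes, so no satisfying assignment exists.

UNSATISFIABLE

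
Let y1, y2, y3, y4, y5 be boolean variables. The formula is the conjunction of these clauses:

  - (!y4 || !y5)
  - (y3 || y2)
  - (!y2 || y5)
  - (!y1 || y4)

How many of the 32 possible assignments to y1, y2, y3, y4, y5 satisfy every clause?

Satisfying assignments:
  y1=0 y2=0 y3=1 y4=0 y5=0
  y1=0 y2=0 y3=1 y4=0 y5=1
  y1=0 y2=0 y3=1 y4=1 y5=0
  y1=0 y2=1 y3=0 y4=0 y5=1
  y1=0 y2=1 y3=1 y4=0 y5=1
  y1=1 y2=0 y3=1 y4=1 y5=0
Count: 6.

6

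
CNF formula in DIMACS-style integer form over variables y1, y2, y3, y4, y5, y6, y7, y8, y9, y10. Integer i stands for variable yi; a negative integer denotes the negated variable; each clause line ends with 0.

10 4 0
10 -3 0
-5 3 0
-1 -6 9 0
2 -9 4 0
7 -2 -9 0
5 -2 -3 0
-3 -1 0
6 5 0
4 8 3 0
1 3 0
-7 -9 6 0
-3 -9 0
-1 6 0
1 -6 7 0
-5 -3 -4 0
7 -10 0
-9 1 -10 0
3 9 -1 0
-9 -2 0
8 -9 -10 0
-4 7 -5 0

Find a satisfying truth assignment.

y1=T, y2=F, y3=F, y4=T, y5=F, y6=T, y7=T, y8=T, y9=T, y10=F

Check each clause:
  1. (y10 \/ y4) — y4 is true.
  2. (~y3 \/ y10) — ~y3 is true.
  3. (~y5 \/ y3) — ~y5 is true.
  4. (y9 \/ ~y1 \/ ~y6) — y9 is true.
  5. (y2 \/ ~y9 \/ y4) — y4 is true.
  6. (~y2 \/ y7 \/ ~y9) — y7 is true.
  7. (~y3 \/ y5 \/ ~y2) — ~y3 is true.
  8. (~y1 \/ ~y3) — ~y3 is true.
  9. (y6 \/ y5) — y6 is true.
  10. (y4 \/ y8 \/ y3) — y8 is true.
  11. (y3 \/ y1) — y1 is true.
  12. (~y7 \/ ~y9 \/ y6) — y6 is true.
  13. (~y3 \/ ~y9) — ~y3 is true.
  14. (~y1 \/ y6) — y6 is true.
  15. (~y6 \/ y1 \/ y7) — y1 is true.
  16. (~y4 \/ ~y5 \/ ~y3) — ~y5 is true.
  17. (y7 \/ ~y10) — ~y10 is true.
  18. (y1 \/ ~y10 \/ ~y9) — y1 is true.
  19. (y9 \/ y3 \/ ~y1) — y9 is true.
  20. (~y2 \/ ~y9) — ~y2 is true.
  21. (~y10 \/ ~y9 \/ y8) — y8 is true.
  22. (~y5 \/ ~y4 \/ y7) — ~y5 is true.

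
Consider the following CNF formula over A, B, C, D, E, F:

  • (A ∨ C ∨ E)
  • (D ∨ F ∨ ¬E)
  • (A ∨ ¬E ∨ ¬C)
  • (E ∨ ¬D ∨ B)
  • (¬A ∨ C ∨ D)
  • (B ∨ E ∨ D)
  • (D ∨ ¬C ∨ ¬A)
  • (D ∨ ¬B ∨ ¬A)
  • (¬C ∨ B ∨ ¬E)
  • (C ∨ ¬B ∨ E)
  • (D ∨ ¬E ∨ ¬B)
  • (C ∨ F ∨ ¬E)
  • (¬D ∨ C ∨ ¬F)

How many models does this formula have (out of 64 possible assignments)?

9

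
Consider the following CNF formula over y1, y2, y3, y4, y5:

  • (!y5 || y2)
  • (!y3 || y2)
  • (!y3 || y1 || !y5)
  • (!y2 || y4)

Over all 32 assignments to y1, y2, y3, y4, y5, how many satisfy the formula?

11

Split on y2, then y3.
  y2=1, y3=1: remaining (y1,y4,y5) ∈ {(0,1,0); (1,1,0); (1,1,1)} — 3.
  y2=1, y3=0: remaining (y1,y4,y5) ∈ {(0,1,0); (0,1,1); (1,1,0); (1,1,1)} — 4.
  y2=0, y3=1: a clause becomes empty — 0.
  y2=0, y3=0: remaining (y1,y4,y5) ∈ {(0,0,0); (0,1,0); (1,0,0); (1,1,0)} — 4.
Total: 3 + 4 + 0 + 4 = 11.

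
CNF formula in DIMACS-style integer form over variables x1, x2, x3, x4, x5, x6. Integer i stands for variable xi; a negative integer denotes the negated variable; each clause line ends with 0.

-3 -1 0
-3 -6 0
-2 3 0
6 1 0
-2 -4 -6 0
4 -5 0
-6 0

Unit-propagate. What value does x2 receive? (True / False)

False

(~x6) stands alone — x6 = False.
(x1 \/ x6): since x6 = False, the clause reduces to (x1). x1 = True.
From (~x3 \/ ~x1) and x1 = True: x3 = False.
From (x3 \/ ~x2) and x3 = False: x2 = False.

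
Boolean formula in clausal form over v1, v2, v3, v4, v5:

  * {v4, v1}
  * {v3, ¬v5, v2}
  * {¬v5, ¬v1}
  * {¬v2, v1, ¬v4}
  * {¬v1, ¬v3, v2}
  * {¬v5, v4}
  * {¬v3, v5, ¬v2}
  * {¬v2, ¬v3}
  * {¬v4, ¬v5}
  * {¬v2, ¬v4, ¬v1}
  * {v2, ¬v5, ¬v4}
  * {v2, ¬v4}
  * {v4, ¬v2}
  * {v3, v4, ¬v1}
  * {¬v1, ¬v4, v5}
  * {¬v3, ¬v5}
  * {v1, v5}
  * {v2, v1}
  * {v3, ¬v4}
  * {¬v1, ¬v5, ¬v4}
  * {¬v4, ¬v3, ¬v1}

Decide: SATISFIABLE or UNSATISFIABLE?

v4 = True:
  propagation gives v5=False, v2=True, v1=True; an empty clause results — contradiction.
v4 = False:
  propagation gives v1=True, v5=False, v2=False, v3=False; an empty clause results — contradiction.
Every branch closes, so no satisfying assignment exists.

UNSATISFIABLE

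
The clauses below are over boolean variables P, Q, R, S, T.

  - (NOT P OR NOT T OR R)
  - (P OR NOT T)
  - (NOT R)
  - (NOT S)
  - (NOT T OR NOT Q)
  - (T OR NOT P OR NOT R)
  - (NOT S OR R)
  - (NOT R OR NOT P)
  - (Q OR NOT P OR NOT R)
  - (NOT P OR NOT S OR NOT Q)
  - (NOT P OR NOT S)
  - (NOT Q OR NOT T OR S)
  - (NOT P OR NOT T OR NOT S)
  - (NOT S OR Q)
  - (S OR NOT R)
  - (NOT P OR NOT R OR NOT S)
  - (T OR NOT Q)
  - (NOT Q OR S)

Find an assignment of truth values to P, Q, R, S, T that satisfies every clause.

P = T, Q = F, R = F, S = F, T = F

(NOT R) is a unit clause, so R = False.
(NOT S) is a unit clause, so S = False.
Unit propagation: (NOT Q) forces Q = False.
T occurs only negated in the remaining clauses — set T = False.
P is now unconstrained; take P = True.
Every clause has at least one true literal under this assignment.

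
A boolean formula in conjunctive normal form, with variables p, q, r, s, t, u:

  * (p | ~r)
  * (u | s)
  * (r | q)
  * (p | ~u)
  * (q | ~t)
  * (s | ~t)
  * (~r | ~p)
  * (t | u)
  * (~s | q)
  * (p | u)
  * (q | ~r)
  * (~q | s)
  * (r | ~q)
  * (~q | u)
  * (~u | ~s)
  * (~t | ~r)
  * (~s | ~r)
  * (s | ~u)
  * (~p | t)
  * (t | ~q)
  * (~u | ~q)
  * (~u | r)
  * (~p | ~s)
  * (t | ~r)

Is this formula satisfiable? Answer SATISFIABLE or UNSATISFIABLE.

q = True:
  propagation gives s=True, r=True; an empty clause results — contradiction.
q = False:
  propagation gives r=True; an empty clause results — contradiction.
Every branch closes, so no satisfying assignment exists.

UNSATISFIABLE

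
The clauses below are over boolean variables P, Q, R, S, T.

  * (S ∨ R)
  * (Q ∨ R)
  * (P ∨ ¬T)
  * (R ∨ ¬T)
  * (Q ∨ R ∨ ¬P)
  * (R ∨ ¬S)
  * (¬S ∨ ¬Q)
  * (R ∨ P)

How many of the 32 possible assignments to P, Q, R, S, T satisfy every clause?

9

Split on R, then P.
  R=T, P=T: T free; 3 ways for (Q,S) × 2^1 = 6.
  R=T, P=F: remaining (Q,S,T) ∈ {(F,F,F); (F,T,F); (T,F,F)} — 3.
  R=F, P=T: a clause becomes empty — 0.
  R=F, P=F: a clause becomes empty — 0.
Total: 6 + 3 + 0 + 0 = 9.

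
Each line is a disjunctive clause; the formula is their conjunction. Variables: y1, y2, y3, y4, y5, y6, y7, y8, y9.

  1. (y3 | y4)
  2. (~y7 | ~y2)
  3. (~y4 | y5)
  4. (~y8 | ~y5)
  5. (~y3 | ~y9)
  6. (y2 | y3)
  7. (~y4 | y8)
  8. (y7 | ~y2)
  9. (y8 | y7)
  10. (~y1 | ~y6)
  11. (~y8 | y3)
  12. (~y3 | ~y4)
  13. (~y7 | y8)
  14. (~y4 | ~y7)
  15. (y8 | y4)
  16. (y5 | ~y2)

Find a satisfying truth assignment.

Pure literal: y6 appears only negated; assign y6 = False.
Pure literal: y9 appears only negated; assign y9 = False.
Try y2 = False.
  then y3 is forced to True.
  then y4 is forced to False.
  then y8 is forced to True.
  then y5 is forced to False.
y1, y7 are now unconstrained; take y1 = True, y7 = False.

y1 = True, y2 = False, y3 = True, y4 = False, y5 = False, y6 = False, y7 = False, y8 = True, y9 = False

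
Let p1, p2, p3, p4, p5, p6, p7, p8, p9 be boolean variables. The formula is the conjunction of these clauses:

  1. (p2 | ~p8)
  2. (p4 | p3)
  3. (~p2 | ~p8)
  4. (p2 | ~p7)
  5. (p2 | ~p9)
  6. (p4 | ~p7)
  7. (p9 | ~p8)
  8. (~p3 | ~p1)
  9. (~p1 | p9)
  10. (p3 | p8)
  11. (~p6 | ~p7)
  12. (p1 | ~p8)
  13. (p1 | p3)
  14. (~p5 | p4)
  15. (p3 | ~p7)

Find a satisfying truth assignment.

p1=0  p2=0  p3=1  p4=1  p5=0  p6=0  p7=0  p8=0  p9=0

Check each clause:
  1. (p2 | ~p8) — ~p8 is true.
  2. (p3 | p4) — p3 is true.
  3. (~p2 | ~p8) — ~p8 is true.
  4. (p2 | ~p7) — ~p7 is true.
  5. (~p9 | p2) — ~p9 is true.
  6. (p4 | ~p7) — ~p7 is true.
  7. (p9 | ~p8) — ~p8 is true.
  8. (~p1 | ~p3) — ~p1 is true.
  9. (p9 | ~p1) — ~p1 is true.
  10. (p3 | p8) — p3 is true.
  11. (~p7 | ~p6) — ~p7 is true.
  12. (~p8 | p1) — ~p8 is true.
  13. (p1 | p3) — p3 is true.
  14. (~p5 | p4) — ~p5 is true.
  15. (~p7 | p3) — ~p7 is true.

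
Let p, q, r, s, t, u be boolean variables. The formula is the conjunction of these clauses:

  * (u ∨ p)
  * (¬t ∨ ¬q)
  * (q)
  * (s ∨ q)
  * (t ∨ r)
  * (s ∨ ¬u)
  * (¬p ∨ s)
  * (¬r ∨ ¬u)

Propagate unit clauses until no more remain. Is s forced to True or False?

True

(q) stands alone — q = True.
In (¬q ∨ ¬t), ¬q is now false; ¬t must hold, so t = False.
(r ∨ t): since t = False, the clause reduces to (r). r = True.
From (¬u ∨ ¬r) and r = True: u = False.
In (p ∨ u), u is now false; p must hold, so p = True.
In (¬p ∨ s), ¬p is now false; s must hold, so s = True.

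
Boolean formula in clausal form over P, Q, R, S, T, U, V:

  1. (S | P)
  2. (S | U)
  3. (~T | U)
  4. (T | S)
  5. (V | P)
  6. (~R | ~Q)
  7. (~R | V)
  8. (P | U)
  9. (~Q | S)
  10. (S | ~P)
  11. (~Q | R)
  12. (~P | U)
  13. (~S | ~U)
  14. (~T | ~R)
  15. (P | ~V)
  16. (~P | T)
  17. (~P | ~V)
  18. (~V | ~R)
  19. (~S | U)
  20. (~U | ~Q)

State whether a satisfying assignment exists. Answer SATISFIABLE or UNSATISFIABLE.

UNSATISFIABLE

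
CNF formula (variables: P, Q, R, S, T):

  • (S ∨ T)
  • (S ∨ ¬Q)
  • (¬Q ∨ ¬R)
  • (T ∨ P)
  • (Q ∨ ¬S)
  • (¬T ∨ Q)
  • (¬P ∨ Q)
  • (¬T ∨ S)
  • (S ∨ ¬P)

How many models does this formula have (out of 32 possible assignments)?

3

The models are:
  P=0 Q=1 R=0 S=1 T=1
  P=1 Q=1 R=0 S=1 T=0
  P=1 Q=1 R=0 S=1 T=1
That's 3 in total.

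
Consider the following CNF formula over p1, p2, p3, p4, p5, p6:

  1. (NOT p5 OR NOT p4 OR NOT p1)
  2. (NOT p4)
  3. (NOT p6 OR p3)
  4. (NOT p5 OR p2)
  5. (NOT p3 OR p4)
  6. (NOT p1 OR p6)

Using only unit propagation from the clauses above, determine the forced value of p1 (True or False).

(NOT p4) stands alone — p4 = False.
(NOT p3 OR p4): since p4 = False, the clause reduces to (NOT p3). p3 = False.
From (p3 OR NOT p6) and p3 = False: p6 = False.
From (p6 OR NOT p1) and p6 = False: p1 = False.

False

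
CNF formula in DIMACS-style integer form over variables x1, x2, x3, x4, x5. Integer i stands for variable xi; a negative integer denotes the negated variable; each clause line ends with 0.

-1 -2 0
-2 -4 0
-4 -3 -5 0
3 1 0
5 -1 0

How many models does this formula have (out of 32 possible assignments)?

8

The models are:
  x1=F x2=F x3=T x4=F x5=F
  x1=F x2=F x3=T x4=F x5=T
  x1=F x2=F x3=T x4=T x5=F
  x1=F x2=T x3=T x4=F x5=F
  x1=F x2=T x3=T x4=F x5=T
  x1=T x2=F x3=F x4=F x5=T
  x1=T x2=F x3=F x4=T x5=T
  x1=T x2=F x3=T x4=F x5=T
Count: 8.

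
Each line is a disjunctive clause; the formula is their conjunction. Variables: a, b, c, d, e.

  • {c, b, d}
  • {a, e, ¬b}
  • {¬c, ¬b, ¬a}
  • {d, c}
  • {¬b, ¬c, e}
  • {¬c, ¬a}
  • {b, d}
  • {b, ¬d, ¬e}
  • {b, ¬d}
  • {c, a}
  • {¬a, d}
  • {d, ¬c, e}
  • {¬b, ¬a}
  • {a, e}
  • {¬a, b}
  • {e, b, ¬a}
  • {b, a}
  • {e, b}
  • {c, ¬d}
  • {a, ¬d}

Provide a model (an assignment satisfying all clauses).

a=False, b=True, c=True, d=False, e=True

Try a = False.
  then c is forced to True.
  then e is forced to True.
  then b is forced to True.
  then d is forced to False.
Every clause has at least one true literal under this assignment.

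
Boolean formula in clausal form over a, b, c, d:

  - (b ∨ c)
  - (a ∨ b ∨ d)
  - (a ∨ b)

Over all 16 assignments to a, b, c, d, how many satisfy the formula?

Case analysis on b and a:
  b=T, a=T: remaining (c,d) ∈ {(F,F); (F,T); (T,F); (T,T)} — 4.
  b=T, a=F: remaining (c,d) ∈ {(F,F); (F,T); (T,F); (T,T)} — 4.
  b=F, a=T: remaining (c,d) ∈ {(T,F); (T,T)} — 2.
  b=F, a=F: a clause becomes empty — 0.
Total: 4 + 4 + 2 + 0 = 10.

10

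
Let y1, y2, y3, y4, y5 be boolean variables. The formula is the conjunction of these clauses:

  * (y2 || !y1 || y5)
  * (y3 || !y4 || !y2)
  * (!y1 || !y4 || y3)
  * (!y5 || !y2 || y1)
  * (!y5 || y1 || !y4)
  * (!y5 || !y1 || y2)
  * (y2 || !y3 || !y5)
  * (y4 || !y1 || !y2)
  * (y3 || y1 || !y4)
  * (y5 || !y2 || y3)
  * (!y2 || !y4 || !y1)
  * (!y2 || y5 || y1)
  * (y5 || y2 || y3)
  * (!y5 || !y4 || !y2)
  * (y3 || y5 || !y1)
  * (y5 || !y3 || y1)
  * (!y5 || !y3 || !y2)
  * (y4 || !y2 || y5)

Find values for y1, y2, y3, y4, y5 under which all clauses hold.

y1=False  y2=False  y3=False  y4=False  y5=True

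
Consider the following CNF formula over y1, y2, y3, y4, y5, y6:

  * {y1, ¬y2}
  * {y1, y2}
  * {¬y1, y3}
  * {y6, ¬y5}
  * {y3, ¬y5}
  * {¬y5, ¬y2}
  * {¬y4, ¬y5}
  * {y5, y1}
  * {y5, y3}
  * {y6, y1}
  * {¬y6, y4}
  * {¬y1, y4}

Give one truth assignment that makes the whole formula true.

y1=T, y2=T, y3=T, y4=T, y5=F, y6=T

Check each clause:
  1. {¬y2, y1} — y1 is true.
  2. {y2, y1} — y1 is true.
  3. {¬y1, y3} — y3 is true.
  4. {y6, ¬y5} — ¬y5 is true.
  5. {y3, ¬y5} — y3 is true.
  6. {¬y5, ¬y2} — ¬y5 is true.
  7. {¬y4, ¬y5} — ¬y5 is true.
  8. {y1, y5} — y1 is true.
  9. {y3, y5} — y3 is true.
  10. {y6, y1} — y1 is true.
  11. {y4, ¬y6} — y4 is true.
  12. {¬y1, y4} — y4 is true.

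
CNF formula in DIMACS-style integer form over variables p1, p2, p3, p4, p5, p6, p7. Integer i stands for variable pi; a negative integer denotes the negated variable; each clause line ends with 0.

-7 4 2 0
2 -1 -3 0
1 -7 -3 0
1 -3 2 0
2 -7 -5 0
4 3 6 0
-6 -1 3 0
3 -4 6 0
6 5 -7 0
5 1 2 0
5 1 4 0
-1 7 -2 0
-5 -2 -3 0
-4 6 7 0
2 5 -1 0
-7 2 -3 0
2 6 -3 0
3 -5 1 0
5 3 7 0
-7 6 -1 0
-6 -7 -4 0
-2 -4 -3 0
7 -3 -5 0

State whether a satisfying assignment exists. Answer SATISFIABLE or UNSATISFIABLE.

SATISFIABLE

Set p1 = True and propagate.
For the remaining variables, p2 = True, p3 = True, p4 = False, p5 = False, p6 = True, p7 = True works.
So p1=True, p2=True, p3=True, p4=False, p5=False, p6=True, p7=True is a satisfying assignment.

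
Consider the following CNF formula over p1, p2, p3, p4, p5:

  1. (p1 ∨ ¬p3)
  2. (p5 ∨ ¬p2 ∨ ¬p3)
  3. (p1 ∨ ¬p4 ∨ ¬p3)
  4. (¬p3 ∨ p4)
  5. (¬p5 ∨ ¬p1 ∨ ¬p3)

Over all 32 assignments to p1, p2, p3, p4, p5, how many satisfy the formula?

Case analysis on p3 and p1:
  p3=T, p1=T: remaining (p2,p4,p5) ∈ {(F,T,F)} — 1.
  p3=T, p1=F: a clause becomes empty — 0.
  p3=F, p1=T: p2, p4, p5 free → 2^3 = 8.
  p3=F, p1=F: p2, p4, p5 free → 2^3 = 8.
Total: 1 + 0 + 8 + 8 = 17.

17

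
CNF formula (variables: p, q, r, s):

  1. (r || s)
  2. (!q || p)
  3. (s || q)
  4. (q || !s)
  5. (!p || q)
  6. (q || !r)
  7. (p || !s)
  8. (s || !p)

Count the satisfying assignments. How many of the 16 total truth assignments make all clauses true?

2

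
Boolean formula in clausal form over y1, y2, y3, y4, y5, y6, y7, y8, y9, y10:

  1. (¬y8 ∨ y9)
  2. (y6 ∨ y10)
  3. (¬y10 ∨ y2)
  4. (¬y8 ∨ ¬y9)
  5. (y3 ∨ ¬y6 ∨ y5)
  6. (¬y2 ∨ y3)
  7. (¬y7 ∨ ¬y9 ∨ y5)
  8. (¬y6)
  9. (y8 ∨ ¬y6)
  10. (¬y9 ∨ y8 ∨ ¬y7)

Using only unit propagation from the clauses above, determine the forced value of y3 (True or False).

True

(¬y6) is a unit clause: y6 = False.
In (y10 ∨ y6), y6 is now false; y10 must hold, so y10 = True.
In (¬y10 ∨ y2), ¬y10 is now false; y2 must hold, so y2 = True.
(y3 ∨ ¬y2): since y2 = True, the clause reduces to (y3). y3 = True.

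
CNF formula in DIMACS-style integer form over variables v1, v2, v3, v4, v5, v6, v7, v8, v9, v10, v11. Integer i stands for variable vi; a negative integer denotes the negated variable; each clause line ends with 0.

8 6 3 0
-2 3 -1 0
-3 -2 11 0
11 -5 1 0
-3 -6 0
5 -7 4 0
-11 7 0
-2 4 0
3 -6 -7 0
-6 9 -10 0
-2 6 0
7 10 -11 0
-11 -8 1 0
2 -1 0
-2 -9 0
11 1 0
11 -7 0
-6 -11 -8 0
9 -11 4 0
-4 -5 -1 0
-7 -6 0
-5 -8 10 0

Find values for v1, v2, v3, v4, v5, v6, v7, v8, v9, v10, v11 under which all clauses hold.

v1 = 0, v2 = 0, v3 = 1, v4 = 1, v5 = 0, v6 = 0, v7 = 1, v8 = 0, v9 = 1, v10 = 0, v11 = 1

Try v1 = False.
  then v11 is forced to True.
  then v7 is forced to True.
  then v8 is forced to False.
  then v6 is forced to False.
  then v3 is forced to True.
  then v2 is forced to False.
Branch on v4: take v4 = True.
v5, v9, v10 are now unconstrained; take v5 = False, v9 = True, v10 = False.
Every clause has at least one true literal under this assignment.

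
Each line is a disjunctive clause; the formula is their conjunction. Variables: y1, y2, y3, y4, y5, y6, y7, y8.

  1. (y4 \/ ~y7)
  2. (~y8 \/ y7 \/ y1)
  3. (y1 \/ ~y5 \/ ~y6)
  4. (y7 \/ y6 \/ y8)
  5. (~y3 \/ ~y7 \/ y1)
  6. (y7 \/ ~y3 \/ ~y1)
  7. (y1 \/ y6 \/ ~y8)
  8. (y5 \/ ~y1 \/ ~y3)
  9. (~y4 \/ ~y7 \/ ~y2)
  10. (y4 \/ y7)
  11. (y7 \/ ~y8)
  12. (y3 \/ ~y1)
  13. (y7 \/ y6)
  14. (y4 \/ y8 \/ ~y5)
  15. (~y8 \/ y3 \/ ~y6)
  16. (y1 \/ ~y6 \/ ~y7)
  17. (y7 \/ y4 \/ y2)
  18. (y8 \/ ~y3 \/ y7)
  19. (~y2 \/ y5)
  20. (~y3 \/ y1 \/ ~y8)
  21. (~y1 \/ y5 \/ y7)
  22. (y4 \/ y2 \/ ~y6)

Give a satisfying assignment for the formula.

y1=T, y2=F, y3=T, y4=T, y5=T, y6=F, y7=T, y8=T

Try y1 = True.
  then y3 is forced to True.
  then y7 is forced to True.
  then y4 is forced to True.
  then y5 is forced to True.
  then y2 is forced to False.
y6, y8 are now unconstrained; take y6 = False, y8 = True.
Every clause has at least one true literal under this assignment.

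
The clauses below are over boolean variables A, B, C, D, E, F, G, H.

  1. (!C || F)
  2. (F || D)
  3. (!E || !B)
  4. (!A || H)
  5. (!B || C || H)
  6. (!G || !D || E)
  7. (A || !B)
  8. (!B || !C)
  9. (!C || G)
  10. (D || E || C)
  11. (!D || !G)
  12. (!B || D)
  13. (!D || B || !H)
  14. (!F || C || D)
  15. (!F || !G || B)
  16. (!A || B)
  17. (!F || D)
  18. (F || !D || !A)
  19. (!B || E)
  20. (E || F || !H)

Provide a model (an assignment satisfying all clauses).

A=False  B=False  C=False  D=True  E=True  F=True  G=False  H=False

Branch on A: take A = False.
  then B is forced to False.
Try C = False.
The remaining clauses are satisfied by D = True, E = True, F = True, G = False, H = False.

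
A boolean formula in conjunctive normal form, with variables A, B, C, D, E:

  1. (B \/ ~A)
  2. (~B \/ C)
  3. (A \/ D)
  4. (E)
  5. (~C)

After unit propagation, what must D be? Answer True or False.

(E) stands alone — E = True.
(~C) is a unit clause: C = False.
From (C \/ ~B) and C = False: B = False.
In (~A \/ B), B is now false; ~A must hold, so A = False.
In (A \/ D), A is now false; D must hold, so D = True.

True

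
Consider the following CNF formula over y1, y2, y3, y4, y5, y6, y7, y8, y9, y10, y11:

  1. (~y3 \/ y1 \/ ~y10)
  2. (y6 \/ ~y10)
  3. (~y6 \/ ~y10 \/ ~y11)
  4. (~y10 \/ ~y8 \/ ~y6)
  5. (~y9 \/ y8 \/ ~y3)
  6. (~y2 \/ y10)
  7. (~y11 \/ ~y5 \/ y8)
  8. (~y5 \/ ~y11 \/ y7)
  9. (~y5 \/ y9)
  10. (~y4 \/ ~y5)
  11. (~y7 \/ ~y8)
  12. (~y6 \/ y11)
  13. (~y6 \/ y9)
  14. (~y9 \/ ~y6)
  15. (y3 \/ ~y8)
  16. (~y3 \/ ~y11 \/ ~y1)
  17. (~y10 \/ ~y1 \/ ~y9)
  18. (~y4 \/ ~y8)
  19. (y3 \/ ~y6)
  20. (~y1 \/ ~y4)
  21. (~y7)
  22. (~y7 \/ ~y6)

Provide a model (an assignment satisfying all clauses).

y1=F  y2=F  y3=T  y4=F  y5=F  y6=F  y7=F  y8=T  y9=F  y10=F  y11=T

Check each clause:
  1. (y1 \/ ~y10 \/ ~y3) — ~y10 is true.
  2. (y6 \/ ~y10) — ~y10 is true.
  3. (~y11 \/ ~y10 \/ ~y6) — ~y6 is true.
  4. (~y6 \/ ~y8 \/ ~y10) — ~y6 is true.
  5. (y8 \/ ~y9 \/ ~y3) — y8 is true.
  6. (~y2 \/ y10) — ~y2 is true.
  7. (y8 \/ ~y11 \/ ~y5) — y8 is true.
  8. (~y5 \/ ~y11 \/ y7) — ~y5 is true.
  9. (y9 \/ ~y5) — ~y5 is true.
  10. (~y4 \/ ~y5) — ~y5 is true.
  11. (~y8 \/ ~y7) — ~y7 is true.
  12. (y11 \/ ~y6) — ~y6 is true.
  13. (y9 \/ ~y6) — ~y6 is true.
  14. (~y6 \/ ~y9) — ~y6 is true.
  15. (y3 \/ ~y8) — y3 is true.
  16. (~y3 \/ ~y11 \/ ~y1) — ~y1 is true.
  17. (~y1 \/ ~y10 \/ ~y9) — ~y10 is true.
  18. (~y4 \/ ~y8) — ~y4 is true.
  19. (y3 \/ ~y6) — ~y6 is true.
  20. (~y1 \/ ~y4) — ~y4 is true.
  21. (~y7) — ~y7 is true.
  22. (~y7 \/ ~y6) — ~y7 is true.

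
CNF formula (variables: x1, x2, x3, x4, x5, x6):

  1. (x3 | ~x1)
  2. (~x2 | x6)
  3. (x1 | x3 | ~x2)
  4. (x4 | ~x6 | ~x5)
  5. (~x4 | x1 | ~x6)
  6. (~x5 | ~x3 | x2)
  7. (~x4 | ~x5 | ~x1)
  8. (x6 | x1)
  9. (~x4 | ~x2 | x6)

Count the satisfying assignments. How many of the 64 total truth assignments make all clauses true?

Case analysis on x1 and x6:
  x1=T, x6=T: remaining (x2,x3,x4,x5) ∈ {(F,T,F,F); (F,T,T,F); (T,T,F,F); (T,T,T,F)} — 4.
  x1=T, x6=F: remaining (x2,x3,x4,x5) ∈ {(F,T,F,F); (F,T,T,F)} — 2.
  x1=F, x6=T: remaining (x2,x3,x4,x5) ∈ {(F,F,F,F); (F,T,F,F); (T,T,F,F)} — 3.
  x1=F, x6=F: a clause becomes empty — 0.
Total: 4 + 2 + 3 + 0 = 9.

9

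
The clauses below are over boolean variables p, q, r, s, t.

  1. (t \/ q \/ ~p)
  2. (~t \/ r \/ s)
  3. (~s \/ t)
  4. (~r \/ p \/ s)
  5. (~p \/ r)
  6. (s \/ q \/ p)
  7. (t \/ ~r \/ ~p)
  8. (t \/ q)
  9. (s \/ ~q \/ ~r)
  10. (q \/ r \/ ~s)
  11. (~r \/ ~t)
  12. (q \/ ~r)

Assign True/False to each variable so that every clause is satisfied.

Set p = False and propagate.
Branch on q: take q = True.
Branch on r: take r = False.
The remaining clauses are satisfied by s = False, t = False.

p=False, q=True, r=False, s=False, t=False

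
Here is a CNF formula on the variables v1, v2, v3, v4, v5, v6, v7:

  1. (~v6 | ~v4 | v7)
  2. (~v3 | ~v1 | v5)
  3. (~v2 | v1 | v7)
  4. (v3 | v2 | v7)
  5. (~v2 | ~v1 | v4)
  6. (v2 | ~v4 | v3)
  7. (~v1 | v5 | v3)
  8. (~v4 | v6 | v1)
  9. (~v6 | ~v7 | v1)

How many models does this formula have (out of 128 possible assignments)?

Case analysis on v1 and v2:
  v1=T, v2=T: v3 free; 3 ways for (v4,v5,v6,v7) × 2^1 = 6.
  v1=T, v2=F: 9 of the 32 assignments to (v3,v4,v5,v6,v7) work.
  v1=F, v2=T: remaining (v3,v4,v5,v6,v7) ∈ {(F,F,F,F,T); (F,F,T,F,T); (T,F,F,F,T); (T,F,T,F,T)} — 4.
  v1=F, v2=F: v5 free; 4 ways for (v3,v4,v6,v7) × 2^1 = 8.
Total: 6 + 9 + 4 + 8 = 27.

27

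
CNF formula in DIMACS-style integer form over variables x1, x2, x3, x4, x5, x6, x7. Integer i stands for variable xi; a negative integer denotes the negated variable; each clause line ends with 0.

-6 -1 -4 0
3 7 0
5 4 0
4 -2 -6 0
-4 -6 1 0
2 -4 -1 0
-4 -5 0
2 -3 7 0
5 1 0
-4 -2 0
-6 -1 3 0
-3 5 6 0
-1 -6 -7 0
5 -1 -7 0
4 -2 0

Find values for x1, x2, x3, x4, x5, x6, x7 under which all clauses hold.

Try x1 = False.
  then x5 is forced to True.
  then x4 is forced to False.
  then x2 is forced to False.
For the remaining variables, x3 = False, x6 = False, x7 = True works.
Every clause has at least one true literal under this assignment.

x1=F, x2=F, x3=F, x4=F, x5=T, x6=F, x7=T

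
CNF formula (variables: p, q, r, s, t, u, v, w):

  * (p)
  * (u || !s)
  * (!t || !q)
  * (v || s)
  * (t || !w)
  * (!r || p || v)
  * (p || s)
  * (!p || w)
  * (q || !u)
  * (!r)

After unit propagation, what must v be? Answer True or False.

Unit clause (p) sets p = True.
(!p || w): since p = True, the clause reduces to (w). w = True.
(!w || t): since w = True, the clause reduces to (t). t = True.
(!t || !q) with t = True leaves only !q, so q = False.
From (!u || q) and q = False: u = False.
In (!s || u), u is now false; !s must hold, so s = False.
In (v || s), s is now false; v must hold, so v = True.

True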